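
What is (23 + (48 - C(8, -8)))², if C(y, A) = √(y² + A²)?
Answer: 5169 - 1136*√2 ≈ 3562.5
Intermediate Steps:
C(y, A) = √(A² + y²)
(23 + (48 - C(8, -8)))² = (23 + (48 - √((-8)² + 8²)))² = (23 + (48 - √(64 + 64)))² = (23 + (48 - √128))² = (23 + (48 - 8*√2))² = (71 - 8*√2)²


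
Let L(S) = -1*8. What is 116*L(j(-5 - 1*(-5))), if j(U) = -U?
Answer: -928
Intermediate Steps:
L(S) = -8
116*L(j(-5 - 1*(-5))) = 116*(-8) = -928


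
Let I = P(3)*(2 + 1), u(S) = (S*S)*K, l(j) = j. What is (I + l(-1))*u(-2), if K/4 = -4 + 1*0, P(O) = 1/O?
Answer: 0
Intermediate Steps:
P(O) = 1/O
K = -16 (K = 4*(-4 + 1*0) = 4*(-4 + 0) = 4*(-4) = -16)
u(S) = -16*S² (u(S) = (S*S)*(-16) = S²*(-16) = -16*S²)
I = 1 (I = (2 + 1)/3 = (⅓)*3 = 1)
(I + l(-1))*u(-2) = (1 - 1)*(-16*(-2)²) = 0*(-16*4) = 0*(-64) = 0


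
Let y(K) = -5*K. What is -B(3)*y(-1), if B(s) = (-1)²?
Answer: -5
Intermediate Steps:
B(s) = 1
-B(3)*y(-1) = -(-5*(-1)) = -5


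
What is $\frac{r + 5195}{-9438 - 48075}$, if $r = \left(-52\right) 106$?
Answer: $\frac{317}{57513} \approx 0.0055118$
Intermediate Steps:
$r = -5512$
$\frac{r + 5195}{-9438 - 48075} = \frac{-5512 + 5195}{-9438 - 48075} = - \frac{317}{-57513} = \left(-317\right) \left(- \frac{1}{57513}\right) = \frac{317}{57513}$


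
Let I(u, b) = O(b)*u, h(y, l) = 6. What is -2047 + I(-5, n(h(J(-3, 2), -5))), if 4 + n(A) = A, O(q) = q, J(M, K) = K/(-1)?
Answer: -2057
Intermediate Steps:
J(M, K) = -K (J(M, K) = K*(-1) = -K)
n(A) = -4 + A
I(u, b) = b*u
-2047 + I(-5, n(h(J(-3, 2), -5))) = -2047 + (-4 + 6)*(-5) = -2047 + 2*(-5) = -2047 - 10 = -2057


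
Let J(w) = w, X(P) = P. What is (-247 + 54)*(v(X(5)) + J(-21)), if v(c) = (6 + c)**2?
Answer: -19300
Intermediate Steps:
(-247 + 54)*(v(X(5)) + J(-21)) = (-247 + 54)*((6 + 5)**2 - 21) = -193*(11**2 - 21) = -193*(121 - 21) = -193*100 = -19300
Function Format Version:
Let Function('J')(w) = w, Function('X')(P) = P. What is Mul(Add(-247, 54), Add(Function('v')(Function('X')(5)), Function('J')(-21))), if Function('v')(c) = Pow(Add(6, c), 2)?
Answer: -19300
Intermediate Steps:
Mul(Add(-247, 54), Add(Function('v')(Function('X')(5)), Function('J')(-21))) = Mul(Add(-247, 54), Add(Pow(Add(6, 5), 2), -21)) = Mul(-193, Add(Pow(11, 2), -21)) = Mul(-193, Add(121, -21)) = Mul(-193, 100) = -19300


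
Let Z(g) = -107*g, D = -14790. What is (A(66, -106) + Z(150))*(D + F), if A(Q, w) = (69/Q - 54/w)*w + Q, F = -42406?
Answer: 10160125852/11 ≈ 9.2365e+8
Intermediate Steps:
A(Q, w) = Q + w*(-54/w + 69/Q) (A(Q, w) = (-54/w + 69/Q)*w + Q = w*(-54/w + 69/Q) + Q = Q + w*(-54/w + 69/Q))
(A(66, -106) + Z(150))*(D + F) = ((-54 + 66 + 69*(-106)/66) - 107*150)*(-14790 - 42406) = ((-54 + 66 + 69*(-106)*(1/66)) - 16050)*(-57196) = ((-54 + 66 - 1219/11) - 16050)*(-57196) = (-1087/11 - 16050)*(-57196) = -177637/11*(-57196) = 10160125852/11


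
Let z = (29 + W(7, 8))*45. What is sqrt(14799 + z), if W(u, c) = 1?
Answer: sqrt(16149) ≈ 127.08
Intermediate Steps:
z = 1350 (z = (29 + 1)*45 = 30*45 = 1350)
sqrt(14799 + z) = sqrt(14799 + 1350) = sqrt(16149)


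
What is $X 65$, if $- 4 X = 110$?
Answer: $- \frac{3575}{2} \approx -1787.5$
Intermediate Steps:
$X = - \frac{55}{2}$ ($X = \left(- \frac{1}{4}\right) 110 = - \frac{55}{2} \approx -27.5$)
$X 65 = \left(- \frac{55}{2}\right) 65 = - \frac{3575}{2}$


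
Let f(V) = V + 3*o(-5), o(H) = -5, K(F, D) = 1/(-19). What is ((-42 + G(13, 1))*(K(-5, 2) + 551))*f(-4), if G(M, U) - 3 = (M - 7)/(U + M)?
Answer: 2826360/7 ≈ 4.0377e+5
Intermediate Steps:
K(F, D) = -1/19
G(M, U) = 3 + (-7 + M)/(M + U) (G(M, U) = 3 + (M - 7)/(U + M) = 3 + (-7 + M)/(M + U))
f(V) = -15 + V (f(V) = V + 3*(-5) = V - 15 = -15 + V)
((-42 + G(13, 1))*(K(-5, 2) + 551))*f(-4) = ((-42 + (-7 + 3*1 + 4*13)/(13 + 1))*(-1/19 + 551))*(-15 - 4) = ((-42 + (-7 + 3 + 52)/14)*(10468/19))*(-19) = ((-42 + (1/14)*48)*(10468/19))*(-19) = ((-42 + 24/7)*(10468/19))*(-19) = -270/7*10468/19*(-19) = -2826360/133*(-19) = 2826360/7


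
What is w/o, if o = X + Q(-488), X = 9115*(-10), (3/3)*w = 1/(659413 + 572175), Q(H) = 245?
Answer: -1/111957507140 ≈ -8.9320e-12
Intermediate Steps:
w = 1/1231588 (w = 1/(659413 + 572175) = 1/1231588 ≈ 8.1196e-7)
X = -91150
o = -90905 (o = -91150 + 245 = -90905)
w/o = (1/1231588)/(-90905) = (1/1231588)*(-1/90905) = -1/111957507140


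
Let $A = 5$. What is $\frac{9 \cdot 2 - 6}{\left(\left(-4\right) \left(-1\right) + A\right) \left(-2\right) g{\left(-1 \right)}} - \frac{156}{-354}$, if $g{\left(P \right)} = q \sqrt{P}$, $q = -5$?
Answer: $\frac{26}{59} - \frac{2 i}{15} \approx 0.44068 - 0.13333 i$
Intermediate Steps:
$g{\left(P \right)} = - 5 \sqrt{P}$
$\frac{9 \cdot 2 - 6}{\left(\left(-4\right) \left(-1\right) + A\right) \left(-2\right) g{\left(-1 \right)}} - \frac{156}{-354} = \frac{9 \cdot 2 - 6}{\left(\left(-4\right) \left(-1\right) + 5\right) \left(-2\right) \left(- 5 \sqrt{-1}\right)} - \frac{156}{-354} = \frac{18 - 6}{\left(4 + 5\right) \left(-2\right) \left(- 5 i\right)} - - \frac{26}{59} = \frac{12}{9 \left(-2\right) \left(- 5 i\right)} + \frac{26}{59} = \frac{12}{\left(-18\right) \left(- 5 i\right)} + \frac{26}{59} = \frac{12}{90 i} + \frac{26}{59} = 12 \left(- \frac{i}{90}\right) + \frac{26}{59} = - \frac{2 i}{15} + \frac{26}{59} = \frac{26}{59} - \frac{2 i}{15}$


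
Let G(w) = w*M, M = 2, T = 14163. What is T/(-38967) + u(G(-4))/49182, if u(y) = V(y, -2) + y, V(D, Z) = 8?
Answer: -4721/12989 ≈ -0.36346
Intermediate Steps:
G(w) = 2*w (G(w) = w*2 = 2*w)
u(y) = 8 + y
T/(-38967) + u(G(-4))/49182 = 14163/(-38967) + (8 + 2*(-4))/49182 = 14163*(-1/38967) + (8 - 8)*(1/49182) = -4721/12989 + 0*(1/49182) = -4721/12989 + 0 = -4721/12989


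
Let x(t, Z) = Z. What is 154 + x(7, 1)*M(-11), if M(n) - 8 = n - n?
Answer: 162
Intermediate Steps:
M(n) = 8 (M(n) = 8 + (n - n) = 8 + 0 = 8)
154 + x(7, 1)*M(-11) = 154 + 1*8 = 154 + 8 = 162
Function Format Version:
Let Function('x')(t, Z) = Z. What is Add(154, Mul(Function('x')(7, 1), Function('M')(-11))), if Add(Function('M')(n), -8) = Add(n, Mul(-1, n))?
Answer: 162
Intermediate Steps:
Function('M')(n) = 8 (Function('M')(n) = Add(8, Add(n, Mul(-1, n))) = Add(8, 0) = 8)
Add(154, Mul(Function('x')(7, 1), Function('M')(-11))) = Add(154, Mul(1, 8)) = Add(154, 8) = 162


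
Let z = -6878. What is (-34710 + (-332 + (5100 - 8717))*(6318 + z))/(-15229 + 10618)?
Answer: -2176730/4611 ≈ -472.07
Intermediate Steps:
(-34710 + (-332 + (5100 - 8717))*(6318 + z))/(-15229 + 10618) = (-34710 + (-332 + (5100 - 8717))*(6318 - 6878))/(-15229 + 10618) = (-34710 + (-332 - 3617)*(-560))/(-4611) = (-34710 - 3949*(-560))*(-1/4611) = (-34710 + 2211440)*(-1/4611) = 2176730*(-1/4611) = -2176730/4611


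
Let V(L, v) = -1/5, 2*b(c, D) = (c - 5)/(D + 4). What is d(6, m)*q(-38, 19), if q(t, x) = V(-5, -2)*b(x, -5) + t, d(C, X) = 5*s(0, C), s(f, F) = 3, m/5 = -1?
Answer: -549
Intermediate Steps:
m = -5 (m = 5*(-1) = -5)
b(c, D) = (-5 + c)/(2*(4 + D)) (b(c, D) = ((c - 5)/(D + 4))/2 = ((-5 + c)/(4 + D))/2 = (-5 + c)/(2*(4 + D)))
V(L, v) = -⅕ (V(L, v) = -1*⅕ = -⅕)
d(C, X) = 15 (d(C, X) = 5*3 = 15)
q(t, x) = -½ + t + x/10 (q(t, x) = -(-5 + x)/(10*(4 - 5)) + t = -(-5 + x)/(10*(-1)) + t = -(-1)*(-5 + x)/10 + t = -(5/2 - x/2)/5 + t = (-½ + x/10) + t = -½ + t + x/10)
d(6, m)*q(-38, 19) = 15*(-½ - 38 + (⅒)*19) = 15*(-½ - 38 + 19/10) = 15*(-183/5) = -549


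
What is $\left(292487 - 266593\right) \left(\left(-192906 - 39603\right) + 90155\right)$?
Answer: $-3686114476$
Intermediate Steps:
$\left(292487 - 266593\right) \left(\left(-192906 - 39603\right) + 90155\right) = 25894 \left(-232509 + 90155\right) = 25894 \left(-142354\right) = -3686114476$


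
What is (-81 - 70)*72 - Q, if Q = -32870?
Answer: 21998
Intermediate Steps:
(-81 - 70)*72 - Q = (-81 - 70)*72 - 1*(-32870) = -151*72 + 32870 = -10872 + 32870 = 21998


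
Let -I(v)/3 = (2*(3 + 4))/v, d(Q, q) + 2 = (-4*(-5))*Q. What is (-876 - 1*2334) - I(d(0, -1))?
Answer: -3231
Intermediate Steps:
d(Q, q) = -2 + 20*Q (d(Q, q) = -2 + (-4*(-5))*Q = -2 + 20*Q)
I(v) = -42/v (I(v) = -3*2*(3 + 4)/v = -3*2*7/v = -42/v)
(-876 - 1*2334) - I(d(0, -1)) = (-876 - 1*2334) - (-42)/(-2 + 20*0) = (-876 - 2334) - (-42)/(-2 + 0) = -3210 - (-42)/(-2) = -3210 - (-42)*(-1)/2 = -3210 - 1*21 = -3210 - 21 = -3231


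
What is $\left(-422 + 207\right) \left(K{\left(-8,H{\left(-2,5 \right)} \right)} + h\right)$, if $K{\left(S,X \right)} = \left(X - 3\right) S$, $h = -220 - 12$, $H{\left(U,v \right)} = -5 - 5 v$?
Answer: $-6880$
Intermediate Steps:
$h = -232$ ($h = -220 - 12 = -232$)
$K{\left(S,X \right)} = S \left(-3 + X\right)$ ($K{\left(S,X \right)} = \left(-3 + X\right) S = S \left(-3 + X\right)$)
$\left(-422 + 207\right) \left(K{\left(-8,H{\left(-2,5 \right)} \right)} + h\right) = \left(-422 + 207\right) \left(- 8 \left(-3 - 30\right) - 232\right) = - 215 \left(- 8 \left(-3 - 30\right) - 232\right) = - 215 \left(\left(-8\right) \left(-33\right) - 232\right) = - 215 \left(264 - 232\right) = \left(-215\right) 32 = -6880$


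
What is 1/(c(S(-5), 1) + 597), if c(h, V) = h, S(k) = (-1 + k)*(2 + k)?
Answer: 1/615 ≈ 0.0016260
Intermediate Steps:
1/(c(S(-5), 1) + 597) = 1/((-2 - 5 + (-5)²) + 597) = 1/((-2 - 5 + 25) + 597) = 1/(18 + 597) = 1/615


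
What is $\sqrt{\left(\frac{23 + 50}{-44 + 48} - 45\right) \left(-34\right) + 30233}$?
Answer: $\frac{\sqrt{124570}}{2} \approx 176.47$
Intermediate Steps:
$\sqrt{\left(\frac{23 + 50}{-44 + 48} - 45\right) \left(-34\right) + 30233} = \sqrt{\left(\frac{73}{4} - 45\right) \left(-34\right) + 30233} = \sqrt{\left(- \frac{107}{4}\right) \left(-34\right) + 30233} = \sqrt{\frac{1819}{2} + 30233} = \sqrt{\frac{62285}{2}} = \frac{\sqrt{124570}}{2}$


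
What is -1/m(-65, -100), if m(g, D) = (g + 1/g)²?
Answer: -4225/17859076 ≈ -0.00023657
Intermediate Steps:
-1/m(-65, -100) = -1/((1 + (-65)²)²/(-65)²) = -1/((1 + 4225)²/4225) = -1/((1/4225)*4226²) = -1/((1/4225)*17859076) = -1/17859076/4225 = -1*4225/17859076 = -4225/17859076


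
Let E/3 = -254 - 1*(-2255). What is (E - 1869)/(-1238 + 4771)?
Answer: 4134/3533 ≈ 1.1701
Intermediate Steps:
E = 6003 (E = 3*(-254 - 1*(-2255)) = 3*(-254 + 2255) = 3*2001 = 6003)
(E - 1869)/(-1238 + 4771) = (6003 - 1869)/(-1238 + 4771) = 4134/3533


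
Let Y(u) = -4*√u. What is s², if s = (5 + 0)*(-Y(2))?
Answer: 800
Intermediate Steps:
s = 20*√2 (s = (5 + 0)*(-(-4)*√2) = 5*(4*√2) = 20*√2 ≈ 28.284)
s² = (20*√2)² = 800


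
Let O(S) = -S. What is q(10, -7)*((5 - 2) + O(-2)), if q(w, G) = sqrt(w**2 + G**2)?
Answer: 5*sqrt(149) ≈ 61.033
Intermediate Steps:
q(w, G) = sqrt(G**2 + w**2)
q(10, -7)*((5 - 2) + O(-2)) = sqrt((-7)**2 + 10**2)*((5 - 2) - 1*(-2)) = sqrt(49 + 100)*(3 + 2) = sqrt(149)*5 = 5*sqrt(149)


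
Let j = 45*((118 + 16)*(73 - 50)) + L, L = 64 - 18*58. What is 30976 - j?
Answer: -106734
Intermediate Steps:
L = -980 (L = 64 - 1044 = -980)
j = 137710 (j = 45*((118 + 16)*(73 - 50)) - 980 = 45*(134*23) - 980 = 45*3082 - 980 = 138690 - 980 = 137710)
30976 - j = 30976 - 1*137710 = 30976 - 137710 = -106734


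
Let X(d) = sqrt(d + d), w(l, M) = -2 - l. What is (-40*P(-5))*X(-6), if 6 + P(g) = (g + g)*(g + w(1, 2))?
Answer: -5920*I*sqrt(3) ≈ -10254.0*I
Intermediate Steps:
X(d) = sqrt(2)*sqrt(d) (X(d) = sqrt(2*d) = sqrt(2)*sqrt(d))
P(g) = -6 + 2*g*(-3 + g) (P(g) = -6 + (g + g)*(g + (-2 - 1*1)) = -6 + (2*g)*(g + (-2 - 1)) = -6 + (2*g)*(g - 3) = -6 + (2*g)*(-3 + g) = -6 + 2*g*(-3 + g))
(-40*P(-5))*X(-6) = (-40*(-6 - 6*(-5) + 2*(-5)**2))*(sqrt(2)*sqrt(-6)) = (-40*(-6 + 30 + 2*25))*(sqrt(2)*(I*sqrt(6))) = (-40*(-6 + 30 + 50))*(2*I*sqrt(3)) = (-40*74)*(2*I*sqrt(3)) = -5920*I*sqrt(3)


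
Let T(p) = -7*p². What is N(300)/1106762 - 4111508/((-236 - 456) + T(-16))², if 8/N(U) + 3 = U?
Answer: -6256883394979/9389881697724 ≈ -0.66634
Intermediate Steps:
N(U) = 8/(-3 + U)
N(300)/1106762 - 4111508/((-236 - 456) + T(-16))² = (8/(-3 + 300))/1106762 - 4111508/((-236 - 456) - 7*(-16)²)² = (8/297)*(1/1106762) - 4111508/(-692 - 7*256)² = (8*(1/297))*(1/1106762) - 4111508/(-692 - 1792)² = (8/297)*(1/1106762) - 4111508/((-2484)²) = 4/164354157 - 4111508/6170256 = 4/164354157 - 4111508*1/6170256 = 4/164354157 - 1027877/1542564 = -6256883394979/9389881697724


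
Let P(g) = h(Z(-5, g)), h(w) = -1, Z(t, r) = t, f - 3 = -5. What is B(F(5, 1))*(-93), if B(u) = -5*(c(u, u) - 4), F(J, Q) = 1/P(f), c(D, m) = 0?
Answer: -1860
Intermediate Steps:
f = -2 (f = 3 - 5 = -2)
P(g) = -1
F(J, Q) = -1 (F(J, Q) = 1/(-1) = -1)
B(u) = 20 (B(u) = -5*(0 - 4) = -5*(-4) = 20)
B(F(5, 1))*(-93) = 20*(-93) = -1860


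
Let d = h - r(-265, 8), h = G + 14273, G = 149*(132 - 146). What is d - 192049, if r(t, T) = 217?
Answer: -180079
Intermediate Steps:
G = -2086 (G = 149*(-14) = -2086)
h = 12187 (h = -2086 + 14273 = 12187)
d = 11970 (d = 12187 - 1*217 = 12187 - 217 = 11970)
d - 192049 = 11970 - 192049 = -180079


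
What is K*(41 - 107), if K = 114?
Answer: -7524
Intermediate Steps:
K*(41 - 107) = 114*(41 - 107) = 114*(-66) = -7524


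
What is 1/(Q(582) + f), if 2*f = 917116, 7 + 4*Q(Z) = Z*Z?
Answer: 4/2172949 ≈ 1.8408e-6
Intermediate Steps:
Q(Z) = -7/4 + Z²/4 (Q(Z) = -7/4 + (Z*Z)/4 = -7/4 + Z²/4)
f = 458558 (f = (½)*917116 = 458558)
1/(Q(582) + f) = 1/((-7/4 + (¼)*582²) + 458558) = 1/((-7/4 + (¼)*338724) + 458558) = 1/((-7/4 + 84681) + 458558) = 1/(338717/4 + 458558) = 1/(2172949/4) = 4/2172949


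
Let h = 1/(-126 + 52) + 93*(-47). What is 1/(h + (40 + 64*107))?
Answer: 74/186257 ≈ 0.00039730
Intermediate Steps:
h = -323455/74 (h = 1/(-74) - 4371 = -1/74 - 4371 = -323455/74 ≈ -4371.0)
1/(h + (40 + 64*107)) = 1/(-323455/74 + (40 + 64*107)) = 1/(-323455/74 + (40 + 6848)) = 1/(-323455/74 + 6888) = 1/(186257/74) = 74/186257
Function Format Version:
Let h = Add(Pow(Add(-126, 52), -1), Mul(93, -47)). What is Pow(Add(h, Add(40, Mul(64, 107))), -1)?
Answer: Rational(74, 186257) ≈ 0.00039730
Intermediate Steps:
h = Rational(-323455, 74) (h = Add(Pow(-74, -1), -4371) = Add(Rational(-1, 74), -4371) = Rational(-323455, 74) ≈ -4371.0)
Pow(Add(h, Add(40, Mul(64, 107))), -1) = Pow(Add(Rational(-323455, 74), Add(40, Mul(64, 107))), -1) = Pow(Add(Rational(-323455, 74), Add(40, 6848)), -1) = Pow(Add(Rational(-323455, 74), 6888), -1) = Pow(Rational(186257, 74), -1) = Rational(74, 186257)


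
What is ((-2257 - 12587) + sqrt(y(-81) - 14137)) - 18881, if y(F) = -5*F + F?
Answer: -33725 + I*sqrt(13813) ≈ -33725.0 + 117.53*I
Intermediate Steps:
y(F) = -4*F
((-2257 - 12587) + sqrt(y(-81) - 14137)) - 18881 = ((-2257 - 12587) + sqrt(-4*(-81) - 14137)) - 18881 = (-14844 + sqrt(324 - 14137)) - 18881 = (-14844 + sqrt(-13813)) - 18881 = (-14844 + I*sqrt(13813)) - 18881 = -33725 + I*sqrt(13813)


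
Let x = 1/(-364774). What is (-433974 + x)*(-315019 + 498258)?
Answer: -29007179314709603/364774 ≈ -7.9521e+10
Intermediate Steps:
x = -1/364774 ≈ -2.7414e-6
(-433974 + x)*(-315019 + 498258) = (-433974 - 1/364774)*(-315019 + 498258) = -158302431877/364774*183239 = -29007179314709603/364774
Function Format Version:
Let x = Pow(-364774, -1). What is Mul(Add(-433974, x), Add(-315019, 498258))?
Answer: Rational(-29007179314709603, 364774) ≈ -7.9521e+10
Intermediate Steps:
x = Rational(-1, 364774) ≈ -2.7414e-6
Mul(Add(-433974, x), Add(-315019, 498258)) = Mul(Add(-433974, Rational(-1, 364774)), Add(-315019, 498258)) = Mul(Rational(-158302431877, 364774), 183239) = Rational(-29007179314709603, 364774)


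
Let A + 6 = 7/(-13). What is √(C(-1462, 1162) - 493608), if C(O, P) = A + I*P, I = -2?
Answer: I*√83813613/13 ≈ 704.23*I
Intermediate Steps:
A = -85/13 (A = -6 + 7/(-13) = -6 + 7*(-1/13) = -6 - 7/13 = -85/13 ≈ -6.5385)
C(O, P) = -85/13 - 2*P
√(C(-1462, 1162) - 493608) = √((-85/13 - 2*1162) - 493608) = √((-85/13 - 2324) - 493608) = √(-30297/13 - 493608) = √(-6447201/13) = I*√83813613/13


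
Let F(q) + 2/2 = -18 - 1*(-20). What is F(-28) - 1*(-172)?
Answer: 173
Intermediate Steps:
F(q) = 1 (F(q) = -1 + (-18 - 1*(-20)) = -1 + (-18 + 20) = -1 + 2 = 1)
F(-28) - 1*(-172) = 1 - 1*(-172) = 1 + 172 = 173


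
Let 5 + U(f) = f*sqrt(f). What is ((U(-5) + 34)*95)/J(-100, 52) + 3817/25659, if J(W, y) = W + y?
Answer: -23502443/410544 + 475*I*sqrt(5)/48 ≈ -57.247 + 22.128*I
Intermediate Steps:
U(f) = -5 + f**(3/2) (U(f) = -5 + f*sqrt(f) = -5 + f**(3/2))
((U(-5) + 34)*95)/J(-100, 52) + 3817/25659 = (((-5 + (-5)**(3/2)) + 34)*95)/(-100 + 52) + 3817/25659 = (((-5 - 5*I*sqrt(5)) + 34)*95)/(-48) + 3817*(1/25659) = ((29 - 5*I*sqrt(5))*95)*(-1/48) + 3817/25659 = (2755 - 475*I*sqrt(5))*(-1/48) + 3817/25659 = (-2755/48 + 475*I*sqrt(5)/48) + 3817/25659 = -23502443/410544 + 475*I*sqrt(5)/48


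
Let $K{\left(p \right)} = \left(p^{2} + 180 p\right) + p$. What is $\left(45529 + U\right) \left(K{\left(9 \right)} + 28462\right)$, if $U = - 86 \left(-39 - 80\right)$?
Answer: $1682481236$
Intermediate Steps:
$U = 10234$ ($U = \left(-86\right) \left(-119\right) = 10234$)
$K{\left(p \right)} = p^{2} + 181 p$
$\left(45529 + U\right) \left(K{\left(9 \right)} + 28462\right) = \left(45529 + 10234\right) \left(9 \left(181 + 9\right) + 28462\right) = 55763 \left(9 \cdot 190 + 28462\right) = 55763 \left(1710 + 28462\right) = 55763 \cdot 30172 = 1682481236$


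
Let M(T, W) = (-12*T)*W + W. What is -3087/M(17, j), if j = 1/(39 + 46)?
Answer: 37485/29 ≈ 1292.6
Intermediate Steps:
j = 1/85 ≈ 0.011765
M(T, W) = W - 12*T*W (M(T, W) = -12*T*W + W = W - 12*T*W)
-3087/M(17, j) = -3087*85/(1 - 12*17) = -3087*85/(1 - 204) = -3087/((1/85)*(-203)) = -3087/(-203/85) = -3087*(-85/203) = 37485/29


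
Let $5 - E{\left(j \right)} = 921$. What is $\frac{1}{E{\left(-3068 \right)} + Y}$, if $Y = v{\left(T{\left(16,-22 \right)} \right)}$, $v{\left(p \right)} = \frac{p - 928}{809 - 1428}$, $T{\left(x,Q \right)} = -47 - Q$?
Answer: $- \frac{619}{566051} \approx -0.0010935$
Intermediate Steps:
$E{\left(j \right)} = -916$ ($E{\left(j \right)} = 5 - 921 = -916$)
$v{\left(p \right)} = \frac{928}{619} - \frac{p}{619}$ ($v{\left(p \right)} = \frac{-928 + p}{-619} = \left(-928 + p\right) \left(- \frac{1}{619}\right) = \frac{928}{619} - \frac{p}{619}$)
$Y = \frac{953}{619}$ ($Y = \frac{928}{619} - \frac{-47 - -22}{619} = \frac{928}{619} - \frac{-47 + 22}{619} = \frac{928}{619} - - \frac{25}{619} = \frac{928}{619} + \frac{25}{619} = \frac{953}{619} \approx 1.5396$)
$\frac{1}{E{\left(-3068 \right)} + Y} = \frac{1}{-916 + \frac{953}{619}} = \frac{1}{- \frac{566051}{619}} = - \frac{619}{566051}$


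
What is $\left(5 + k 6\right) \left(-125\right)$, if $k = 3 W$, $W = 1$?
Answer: $-2875$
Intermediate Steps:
$k = 3$ ($k = 3 \cdot 1 = 3$)
$\left(5 + k 6\right) \left(-125\right) = \left(5 + 3 \cdot 6\right) \left(-125\right) = \left(5 + 18\right) \left(-125\right) = 23 \left(-125\right) = -2875$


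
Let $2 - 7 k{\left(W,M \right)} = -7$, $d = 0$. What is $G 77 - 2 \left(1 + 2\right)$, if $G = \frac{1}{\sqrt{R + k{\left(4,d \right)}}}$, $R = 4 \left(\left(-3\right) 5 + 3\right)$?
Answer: $-6 - \frac{77 i \sqrt{2289}}{327} \approx -6.0 - 11.266 i$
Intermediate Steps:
$R = -48$ ($R = 4 \left(-15 + 3\right) = 4 \left(-12\right) = -48$)
$k{\left(W,M \right)} = \frac{9}{7}$ ($k{\left(W,M \right)} = \frac{2}{7} - -1 = \frac{2}{7} + 1 = \frac{9}{7}$)
$G = - \frac{i \sqrt{2289}}{327}$ ($G = \frac{1}{\sqrt{-48 + \frac{9}{7}}} = \frac{1}{\sqrt{- \frac{327}{7}}} = \frac{1}{\frac{1}{7} i \sqrt{2289}} = - \frac{i \sqrt{2289}}{327} \approx - 0.14631 i$)
$G 77 - 2 \left(1 + 2\right) = - \frac{i \sqrt{2289}}{327} \cdot 77 - 2 \left(1 + 2\right) = - \frac{77 i \sqrt{2289}}{327} - 6 = -6 - \frac{77 i \sqrt{2289}}{327}$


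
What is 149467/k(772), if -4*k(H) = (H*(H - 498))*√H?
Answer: -1091*√193/148996 ≈ -0.10173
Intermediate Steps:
k(H) = -H^(3/2)*(-498 + H)/4 (k(H) = -H*(H - 498)*√H/4 = -H*(-498 + H)*√H/4 = -H^(3/2)*(-498 + H)/4)
149467/k(772) = 149467/((772^(3/2)*(498 - 1*772)/4)) = 149467/(((1544*√193)*(498 - 772)/4)) = 149467/(((¼)*(1544*√193)*(-274))) = 149467/((-105764*√193)) = 149467*(-√193/20412452) = -1091*√193/148996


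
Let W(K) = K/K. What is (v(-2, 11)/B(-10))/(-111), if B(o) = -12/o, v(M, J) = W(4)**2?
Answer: -5/666 ≈ -0.0075075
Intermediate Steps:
W(K) = 1
v(M, J) = 1 (v(M, J) = 1**2 = 1)
(v(-2, 11)/B(-10))/(-111) = (1/(-12/(-10)))/(-111) = (1/(-12*(-1/10)))*(-1/111) = (1/(6/5))*(-1/111) = (1*(5/6))*(-1/111) = (5/6)*(-1/111) = -5/666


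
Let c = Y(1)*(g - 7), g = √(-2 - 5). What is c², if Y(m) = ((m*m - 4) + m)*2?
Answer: 672 - 224*I*√7 ≈ 672.0 - 592.65*I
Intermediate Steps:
g = I*√7 (g = √(-7) = I*√7 ≈ 2.6458*I)
Y(m) = -8 + 2*m + 2*m² (Y(m) = ((m² - 4) + m)*2 = ((-4 + m²) + m)*2 = (-4 + m + m²)*2 = -8 + 2*m + 2*m²)
c = 28 - 4*I*√7 (c = (-8 + 2*1 + 2*1²)*(I*√7 - 7) = (-8 + 2 + 2*1)*(-7 + I*√7) = (-8 + 2 + 2)*(-7 + I*√7) = -4*(-7 + I*√7) = 28 - 4*I*√7 ≈ 28.0 - 10.583*I)
c² = (28 - 4*I*√7)²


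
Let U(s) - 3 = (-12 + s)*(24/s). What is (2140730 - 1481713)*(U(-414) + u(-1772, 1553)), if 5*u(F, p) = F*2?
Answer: -51618824559/115 ≈ -4.4886e+8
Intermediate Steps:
U(s) = 3 + 24*(-12 + s)/s (U(s) = 3 + (-12 + s)*(24/s) = 3 + 24*(-12 + s)/s)
u(F, p) = 2*F/5 (u(F, p) = (F*2)/5 = (2*F)/5 = 2*F/5)
(2140730 - 1481713)*(U(-414) + u(-1772, 1553)) = (2140730 - 1481713)*((27 - 288/(-414)) + (⅖)*(-1772)) = 659017*((27 - 288*(-1/414)) - 3544/5) = 659017*((27 + 16/23) - 3544/5) = 659017*(637/23 - 3544/5) = 659017*(-78327/115) = -51618824559/115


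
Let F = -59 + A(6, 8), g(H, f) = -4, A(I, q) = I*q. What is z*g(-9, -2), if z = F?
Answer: 44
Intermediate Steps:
F = -11 (F = -59 + 6*8 = -59 + 48 = -11)
z = -11
z*g(-9, -2) = -11*(-4) = 44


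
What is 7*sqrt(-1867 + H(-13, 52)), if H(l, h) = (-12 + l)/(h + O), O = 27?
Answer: 7*I*sqrt(11653922)/79 ≈ 302.49*I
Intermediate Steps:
H(l, h) = (-12 + l)/(27 + h) (H(l, h) = (-12 + l)/(h + 27) = (-12 + l)/(27 + h))
7*sqrt(-1867 + H(-13, 52)) = 7*sqrt(-1867 + (-12 - 13)/(27 + 52)) = 7*sqrt(-1867 - 25/79) = 7*sqrt(-147518/79) = 7*(I*sqrt(11653922)/79) = 7*I*sqrt(11653922)/79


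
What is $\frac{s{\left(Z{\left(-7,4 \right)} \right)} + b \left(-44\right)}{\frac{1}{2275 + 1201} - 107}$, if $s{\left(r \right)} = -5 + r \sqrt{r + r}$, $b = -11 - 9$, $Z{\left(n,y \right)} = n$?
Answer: $- \frac{434500}{53133} + \frac{3476 i \sqrt{14}}{53133} \approx -8.1776 + 0.24478 i$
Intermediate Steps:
$b = -20$ ($b = -11 - 9 = -20$)
$s{\left(r \right)} = -5 + \sqrt{2} r^{\frac{3}{2}}$ ($s{\left(r \right)} = -5 + r \sqrt{2 r} = -5 + r \sqrt{2} \sqrt{r} = -5 + \sqrt{2} r^{\frac{3}{2}}$)
$\frac{s{\left(Z{\left(-7,4 \right)} \right)} + b \left(-44\right)}{\frac{1}{2275 + 1201} - 107} = \frac{\left(-5 + \sqrt{2} \left(-7\right)^{\frac{3}{2}}\right) - -880}{\frac{1}{2275 + 1201} - 107} = \frac{\left(-5 + \sqrt{2} \left(- 7 i \sqrt{7}\right)\right) + 880}{\frac{1}{3476} - 107} = \frac{\left(-5 - 7 i \sqrt{14}\right) + 880}{\frac{1}{3476} - 107} = \frac{875 - 7 i \sqrt{14}}{- \frac{371931}{3476}} = \left(875 - 7 i \sqrt{14}\right) \left(- \frac{3476}{371931}\right) = - \frac{434500}{53133} + \frac{3476 i \sqrt{14}}{53133}$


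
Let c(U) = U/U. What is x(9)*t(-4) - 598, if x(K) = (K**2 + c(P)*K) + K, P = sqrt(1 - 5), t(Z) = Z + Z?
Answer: -1390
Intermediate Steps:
t(Z) = 2*Z
P = 2*I (P = sqrt(-4) = 2*I ≈ 2.0*I)
c(U) = 1
x(K) = K**2 + 2*K (x(K) = (K**2 + 1*K) + K = (K**2 + K) + K = (K + K**2) + K = K**2 + 2*K)
x(9)*t(-4) - 598 = (9*(2 + 9))*(2*(-4)) - 598 = (9*11)*(-8) - 598 = 99*(-8) - 598 = -792 - 598 = -1390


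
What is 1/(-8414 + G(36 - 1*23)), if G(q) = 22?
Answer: -1/8392 ≈ -0.00011916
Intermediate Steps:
1/(-8414 + G(36 - 1*23)) = 1/(-8414 + 22) = 1/(-8392) = -1/8392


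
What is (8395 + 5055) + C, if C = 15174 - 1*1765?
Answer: 26859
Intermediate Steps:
C = 13409 (C = 15174 - 1765 = 13409)
(8395 + 5055) + C = (8395 + 5055) + 13409 = 13450 + 13409 = 26859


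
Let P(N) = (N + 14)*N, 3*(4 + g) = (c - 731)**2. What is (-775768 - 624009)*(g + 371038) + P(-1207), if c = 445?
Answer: -1672586417893/3 ≈ -5.5753e+11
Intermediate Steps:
g = 81784/3 (g = -4 + (445 - 731)**2/3 = -4 + (1/3)*(-286)**2 = -4 + (1/3)*81796 = -4 + 81796/3 = 81784/3 ≈ 27261.)
P(N) = N*(14 + N) (P(N) = (14 + N)*N = N*(14 + N))
(-775768 - 624009)*(g + 371038) + P(-1207) = (-775768 - 624009)*(81784/3 + 371038) - 1207*(14 - 1207) = -1399777*1194898/3 - 1207*(-1193) = -1672590737746/3 + 1439951 = -1672586417893/3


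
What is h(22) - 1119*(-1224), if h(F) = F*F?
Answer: 1370140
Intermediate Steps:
h(F) = F**2
h(22) - 1119*(-1224) = 22**2 - 1119*(-1224) = 484 + 1369656 = 1370140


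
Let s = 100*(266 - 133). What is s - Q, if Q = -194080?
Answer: 207380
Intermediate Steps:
s = 13300 (s = 100*133 = 13300)
s - Q = 13300 - 1*(-194080) = 13300 + 194080 = 207380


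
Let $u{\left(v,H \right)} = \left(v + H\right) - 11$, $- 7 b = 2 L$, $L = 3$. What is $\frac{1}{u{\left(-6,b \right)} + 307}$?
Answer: $\frac{7}{2024} \approx 0.0034585$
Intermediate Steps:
$b = - \frac{6}{7}$ ($b = - \frac{2 \cdot 3}{7} = \left(- \frac{1}{7}\right) 6 = - \frac{6}{7} \approx -0.85714$)
$u{\left(v,H \right)} = -11 + H + v$ ($u{\left(v,H \right)} = \left(H + v\right) - 11 = -11 + H + v$)
$\frac{1}{u{\left(-6,b \right)} + 307} = \frac{1}{\left(-11 - \frac{6}{7} - 6\right) + 307} = \frac{1}{- \frac{125}{7} + 307} = \frac{1}{\frac{2024}{7}} = \frac{7}{2024}$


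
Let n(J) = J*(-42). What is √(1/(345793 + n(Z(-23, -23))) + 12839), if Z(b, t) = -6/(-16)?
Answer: √24560885110538595/1383109 ≈ 113.31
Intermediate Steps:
Z(b, t) = 3/8 (Z(b, t) = -6*(-1/16) = 3/8)
n(J) = -42*J
√(1/(345793 + n(Z(-23, -23))) + 12839) = √(1/(345793 - 42*3/8) + 12839) = √(1/(345793 - 63/4) + 12839) = √(1/(1383109/4) + 12839) = √(4/1383109 + 12839) = √(17757736455/1383109) = √24560885110538595/1383109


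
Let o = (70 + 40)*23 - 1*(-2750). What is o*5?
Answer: 26400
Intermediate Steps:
o = 5280 (o = 110*23 + 2750 = 2530 + 2750 = 5280)
o*5 = 5280*5 = 26400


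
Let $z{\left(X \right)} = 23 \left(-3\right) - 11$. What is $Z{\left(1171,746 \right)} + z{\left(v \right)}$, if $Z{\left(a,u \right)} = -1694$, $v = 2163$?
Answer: $-1774$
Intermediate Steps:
$z{\left(X \right)} = -80$ ($z{\left(X \right)} = -69 - 11 = -80$)
$Z{\left(1171,746 \right)} + z{\left(v \right)} = -1694 - 80 = -1774$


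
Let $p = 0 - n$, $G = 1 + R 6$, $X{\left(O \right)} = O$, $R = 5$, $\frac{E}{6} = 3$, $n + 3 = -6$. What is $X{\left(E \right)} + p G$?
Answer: $297$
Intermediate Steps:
$n = -9$ ($n = -3 - 6 = -9$)
$E = 18$ ($E = 6 \cdot 3 = 18$)
$G = 31$ ($G = 1 + 5 \cdot 6 = 1 + 30 = 31$)
$p = 9$ ($p = 0 - -9 = 0 + 9 = 9$)
$X{\left(E \right)} + p G = 18 + 9 \cdot 31 = 18 + 279 = 297$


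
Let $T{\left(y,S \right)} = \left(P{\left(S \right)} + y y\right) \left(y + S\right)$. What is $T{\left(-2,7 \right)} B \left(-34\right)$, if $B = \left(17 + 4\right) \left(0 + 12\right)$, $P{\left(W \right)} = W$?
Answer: $-471240$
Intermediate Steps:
$T{\left(y,S \right)} = \left(S + y\right) \left(S + y^{2}\right)$ ($T{\left(y,S \right)} = \left(S + y y\right) \left(y + S\right) = \left(S + y^{2}\right) \left(S + y\right) = \left(S + y\right) \left(S + y^{2}\right)$)
$B = 252$ ($B = 21 \cdot 12 = 252$)
$T{\left(-2,7 \right)} B \left(-34\right) = \left(7^{2} + \left(-2\right)^{3} + 7 \left(-2\right) + 7 \left(-2\right)^{2}\right) 252 \left(-34\right) = \left(49 - 8 - 14 + 7 \cdot 4\right) 252 \left(-34\right) = \left(49 - 8 - 14 + 28\right) 252 \left(-34\right) = 55 \cdot 252 \left(-34\right) = 13860 \left(-34\right) = -471240$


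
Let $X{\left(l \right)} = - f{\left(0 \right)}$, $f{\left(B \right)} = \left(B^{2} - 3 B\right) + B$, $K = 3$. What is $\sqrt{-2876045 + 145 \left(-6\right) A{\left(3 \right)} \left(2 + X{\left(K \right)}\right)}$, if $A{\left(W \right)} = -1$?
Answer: $i \sqrt{2874305} \approx 1695.4 i$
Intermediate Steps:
$f{\left(B \right)} = B^{2} - 2 B$
$X{\left(l \right)} = 0$ ($X{\left(l \right)} = - 0 \left(-2 + 0\right) = - 0 \left(-2\right) = \left(-1\right) 0 = 0$)
$\sqrt{-2876045 + 145 \left(-6\right) A{\left(3 \right)} \left(2 + X{\left(K \right)}\right)} = \sqrt{-2876045 + 145 \left(-6\right) \left(- (2 + 0)\right)} = \sqrt{-2876045 - 870 \left(\left(-1\right) 2\right)} = \sqrt{-2876045 - -1740} = \sqrt{-2876045 + 1740} = \sqrt{-2874305} = i \sqrt{2874305}$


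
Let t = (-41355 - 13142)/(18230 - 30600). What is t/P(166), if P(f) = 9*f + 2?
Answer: 54497/18505520 ≈ 0.0029449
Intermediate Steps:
P(f) = 2 + 9*f
t = 54497/12370 (t = -54497/(-12370) = -54497*(-1/12370) = 54497/12370 ≈ 4.4056)
t/P(166) = 54497/(12370*(2 + 9*166)) = 54497/(12370*(2 + 1494)) = (54497/12370)/1496 = (54497/12370)*(1/1496) = 54497/18505520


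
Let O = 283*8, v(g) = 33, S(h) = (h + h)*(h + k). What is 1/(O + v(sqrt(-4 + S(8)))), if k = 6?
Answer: 1/2297 ≈ 0.00043535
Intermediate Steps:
S(h) = 2*h*(6 + h) (S(h) = (h + h)*(h + 6) = (2*h)*(6 + h) = 2*h*(6 + h))
O = 2264
1/(O + v(sqrt(-4 + S(8)))) = 1/(2264 + 33) = 1/2297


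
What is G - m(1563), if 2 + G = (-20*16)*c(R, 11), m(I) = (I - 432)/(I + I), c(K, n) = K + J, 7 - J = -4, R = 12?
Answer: -7671581/1042 ≈ -7362.4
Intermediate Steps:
J = 11 (J = 7 - 1*(-4) = 7 + 4 = 11)
c(K, n) = 11 + K (c(K, n) = K + 11 = 11 + K)
m(I) = (-432 + I)/(2*I) (m(I) = (-432 + I)/((2*I)) = (-432 + I)*(1/(2*I)) = (-432 + I)/(2*I))
G = -7362 (G = -2 + (-20*16)*(11 + 12) = -2 - 320*23 = -2 - 7360 = -7362)
G - m(1563) = -7362 - (-432 + 1563)/(2*1563) = -7362 - 1131/(2*1563) = -7362 - 1*377/1042 = -7362 - 377/1042 = -7671581/1042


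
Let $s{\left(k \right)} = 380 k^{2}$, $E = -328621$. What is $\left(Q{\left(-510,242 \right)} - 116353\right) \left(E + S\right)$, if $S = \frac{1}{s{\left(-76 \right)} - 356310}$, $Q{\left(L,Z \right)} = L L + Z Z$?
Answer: $- \frac{122234831751160359}{1838570} \approx -6.6484 \cdot 10^{10}$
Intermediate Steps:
$Q{\left(L,Z \right)} = L^{2} + Z^{2}$
$S = \frac{1}{1838570}$ ($S = \frac{1}{380 \left(-76\right)^{2} - 356310} = \frac{1}{380 \cdot 5776 - 356310} = \frac{1}{2194880 - 356310} = \frac{1}{1838570} \approx 5.439 \cdot 10^{-7}$)
$\left(Q{\left(-510,242 \right)} - 116353\right) \left(E + S\right) = \left(\left(\left(-510\right)^{2} + 242^{2}\right) - 116353\right) \left(-328621 + \frac{1}{1838570}\right) = \left(\left(260100 + 58564\right) - 116353\right) \left(- \frac{604192711969}{1838570}\right) = \left(318664 - 116353\right) \left(- \frac{604192711969}{1838570}\right) = 202311 \left(- \frac{604192711969}{1838570}\right) = - \frac{122234831751160359}{1838570}$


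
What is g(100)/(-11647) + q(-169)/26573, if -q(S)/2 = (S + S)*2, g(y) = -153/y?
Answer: 1578740069/30949573100 ≈ 0.051010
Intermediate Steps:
q(S) = -8*S (q(S) = -2*(S + S)*2 = -2*2*S*2 = -8*S)
g(100)/(-11647) + q(-169)/26573 = -153/100/(-11647) - 8*(-169)/26573 = -153*1/100*(-1/11647) + 1352*(1/26573) = -153/100*(-1/11647) + 1352/26573 = 153/1164700 + 1352/26573 = 1578740069/30949573100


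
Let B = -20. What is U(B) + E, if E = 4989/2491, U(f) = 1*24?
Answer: 64773/2491 ≈ 26.003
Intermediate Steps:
U(f) = 24
E = 4989/2491 (E = 4989*(1/2491) = 4989/2491 ≈ 2.0028)
U(B) + E = 24 + 4989/2491 = 64773/2491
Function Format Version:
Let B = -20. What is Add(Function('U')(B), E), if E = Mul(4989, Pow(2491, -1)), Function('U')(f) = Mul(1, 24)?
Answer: Rational(64773, 2491) ≈ 26.003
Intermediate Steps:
Function('U')(f) = 24
E = Rational(4989, 2491) (E = Mul(4989, Rational(1, 2491)) = Rational(4989, 2491) ≈ 2.0028)
Add(Function('U')(B), E) = Add(24, Rational(4989, 2491)) = Rational(64773, 2491)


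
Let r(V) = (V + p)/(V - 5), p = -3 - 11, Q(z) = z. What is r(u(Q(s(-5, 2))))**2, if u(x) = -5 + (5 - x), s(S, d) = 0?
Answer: 196/25 ≈ 7.8400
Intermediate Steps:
p = -14
u(x) = -x
r(V) = (-14 + V)/(-5 + V) (r(V) = (V - 14)/(V - 5) = (-14 + V)/(-5 + V))
r(u(Q(s(-5, 2))))**2 = ((-14 - 1*0)/(-5 - 1*0))**2 = ((-14 + 0)/(-5 + 0))**2 = (-14/(-5))**2 = (-1/5*(-14))**2 = (14/5)**2 = 196/25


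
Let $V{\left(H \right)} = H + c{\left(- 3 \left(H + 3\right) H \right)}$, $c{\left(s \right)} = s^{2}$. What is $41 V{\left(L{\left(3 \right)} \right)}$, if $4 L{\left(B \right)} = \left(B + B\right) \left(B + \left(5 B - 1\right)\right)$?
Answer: $\frac{3118306209}{16} \approx 1.9489 \cdot 10^{8}$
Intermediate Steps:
$L{\left(B \right)} = \frac{B \left(-1 + 6 B\right)}{2}$ ($L{\left(B \right)} = \frac{\left(B + B\right) \left(B + \left(5 B - 1\right)\right)}{4} = \frac{2 B \left(B + \left(-1 + 5 B\right)\right)}{4} = \frac{2 B \left(-1 + 6 B\right)}{4} = \frac{B \left(-1 + 6 B\right)}{2}$)
$V{\left(H \right)} = H + H^{2} \left(-9 - 3 H\right)^{2}$ ($V{\left(H \right)} = H + \left(- 3 \left(H + 3\right) H\right)^{2} = H + \left(- 3 \left(3 + H\right) H\right)^{2} = H + \left(\left(-9 - 3 H\right) H\right)^{2} = H + \left(H \left(-9 - 3 H\right)\right)^{2} = H + H^{2} \left(-9 - 3 H\right)^{2}$)
$41 V{\left(L{\left(3 \right)} \right)} = 41 \cdot \frac{1}{2} \cdot 3 \left(-1 + 6 \cdot 3\right) \left(1 + 9 \cdot \frac{1}{2} \cdot 3 \left(-1 + 6 \cdot 3\right) \left(3 + \frac{1}{2} \cdot 3 \left(-1 + 6 \cdot 3\right)\right)^{2}\right) = 41 \cdot \frac{1}{2} \cdot 3 \left(-1 + 18\right) \left(1 + 9 \cdot \frac{1}{2} \cdot 3 \left(-1 + 18\right) \left(3 + \frac{1}{2} \cdot 3 \left(-1 + 18\right)\right)^{2}\right) = 41 \cdot \frac{1}{2} \cdot 3 \cdot 17 \left(1 + 9 \cdot \frac{1}{2} \cdot 3 \cdot 17 \left(3 + \frac{1}{2} \cdot 3 \cdot 17\right)^{2}\right) = 41 \frac{51 \left(1 + 9 \cdot \frac{51}{2} \left(3 + \frac{51}{2}\right)^{2}\right)}{2} = 41 \frac{51 \left(1 + 9 \cdot \frac{51}{2} \left(\frac{57}{2}\right)^{2}\right)}{2} = 41 \frac{51 \left(1 + 9 \cdot \frac{51}{2} \cdot \frac{3249}{4}\right)}{2} = 41 \frac{51 \left(1 + \frac{1491291}{8}\right)}{2} = 41 \cdot \frac{51}{2} \cdot \frac{1491299}{8} = 41 \cdot \frac{76056249}{16} = \frac{3118306209}{16}$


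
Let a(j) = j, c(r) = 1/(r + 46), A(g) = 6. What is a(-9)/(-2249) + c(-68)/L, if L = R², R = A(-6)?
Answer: 4879/1781208 ≈ 0.0027392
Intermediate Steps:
c(r) = 1/(46 + r)
R = 6
L = 36 (L = 6² = 36)
a(-9)/(-2249) + c(-68)/L = -9/(-2249) + 1/((46 - 68)*36) = -9*(-1/2249) + (1/36)/(-22) = 9/2249 - 1/22*1/36 = 9/2249 - 1/792 = 4879/1781208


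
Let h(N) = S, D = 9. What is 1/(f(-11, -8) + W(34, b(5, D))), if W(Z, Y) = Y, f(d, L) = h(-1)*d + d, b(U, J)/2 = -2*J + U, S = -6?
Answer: 1/29 ≈ 0.034483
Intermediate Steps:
b(U, J) = -4*J + 2*U (b(U, J) = 2*(-2*J + U) = 2*(U - 2*J) = -4*J + 2*U)
h(N) = -6
f(d, L) = -5*d (f(d, L) = -6*d + d = -5*d)
1/(f(-11, -8) + W(34, b(5, D))) = 1/(-5*(-11) + (-4*9 + 2*5)) = 1/(55 + (-36 + 10)) = 1/(55 - 26) = 1/29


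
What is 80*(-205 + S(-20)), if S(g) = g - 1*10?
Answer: -18800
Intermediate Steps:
S(g) = -10 + g (S(g) = g - 10 = -10 + g)
80*(-205 + S(-20)) = 80*(-205 + (-10 - 20)) = 80*(-205 - 30) = 80*(-235) = -18800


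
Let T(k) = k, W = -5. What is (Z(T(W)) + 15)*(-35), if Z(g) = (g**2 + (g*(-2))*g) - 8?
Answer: 630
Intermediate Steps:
Z(g) = -8 - g**2 (Z(g) = (g**2 + (-2*g)*g) - 8 = (g**2 - 2*g**2) - 8 = -g**2 - 8 = -8 - g**2)
(Z(T(W)) + 15)*(-35) = ((-8 - 1*(-5)**2) + 15)*(-35) = ((-8 - 1*25) + 15)*(-35) = ((-8 - 25) + 15)*(-35) = (-33 + 15)*(-35) = -18*(-35) = 630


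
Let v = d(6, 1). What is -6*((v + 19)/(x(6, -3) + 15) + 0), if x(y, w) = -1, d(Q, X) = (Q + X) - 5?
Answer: -9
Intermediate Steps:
d(Q, X) = -5 + Q + X
v = 2 (v = -5 + 6 + 1 = 2)
-6*((v + 19)/(x(6, -3) + 15) + 0) = -6*((2 + 19)/(-1 + 15) + 0) = -6*(21/14 + 0) = -6*(21*(1/14) + 0) = -6*(3/2 + 0) = -6*3/2 = -9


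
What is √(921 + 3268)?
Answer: √4189 ≈ 64.723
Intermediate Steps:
√(921 + 3268) = √4189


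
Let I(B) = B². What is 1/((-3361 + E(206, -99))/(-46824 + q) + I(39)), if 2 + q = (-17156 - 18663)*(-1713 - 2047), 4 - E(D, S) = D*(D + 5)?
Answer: 134632614/204776159071 ≈ 0.00065746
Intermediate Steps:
E(D, S) = 4 - D*(5 + D) (E(D, S) = 4 - D*(D + 5) = 4 - D*(5 + D))
q = 134679438 (q = -2 + (-17156 - 18663)*(-1713 - 2047) = -2 - 35819*(-3760) = -2 + 134679440 = 134679438)
1/((-3361 + E(206, -99))/(-46824 + q) + I(39)) = 1/((-3361 + (4 - 1*206² - 5*206))/(-46824 + 134679438) + 39²) = 1/((-3361 + (4 - 1*42436 - 1030))/134632614 + 1521) = 1/((-3361 + (4 - 42436 - 1030))*(1/134632614) + 1521) = 1/((-3361 - 43462)*(1/134632614) + 1521) = 1/(-46823*1/134632614 + 1521) = 1/(-46823/134632614 + 1521) = 1/(204776159071/134632614) = 134632614/204776159071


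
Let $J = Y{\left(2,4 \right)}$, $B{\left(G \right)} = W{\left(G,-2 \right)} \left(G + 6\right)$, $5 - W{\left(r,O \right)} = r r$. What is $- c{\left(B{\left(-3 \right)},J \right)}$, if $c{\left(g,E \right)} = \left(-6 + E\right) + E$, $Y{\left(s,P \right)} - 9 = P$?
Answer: $-20$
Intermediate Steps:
$W{\left(r,O \right)} = 5 - r^{2}$ ($W{\left(r,O \right)} = 5 - r r = 5 - r^{2}$)
$Y{\left(s,P \right)} = 9 + P$
$B{\left(G \right)} = \left(5 - G^{2}\right) \left(6 + G\right)$ ($B{\left(G \right)} = \left(5 - G^{2}\right) \left(G + 6\right) = \left(5 - G^{2}\right) \left(6 + G\right)$)
$J = 13$ ($J = 9 + 4 = 13$)
$c{\left(g,E \right)} = -6 + 2 E$
$- c{\left(B{\left(-3 \right)},J \right)} = - (-6 + 2 \cdot 13) = - (-6 + 26) = \left(-1\right) 20 = -20$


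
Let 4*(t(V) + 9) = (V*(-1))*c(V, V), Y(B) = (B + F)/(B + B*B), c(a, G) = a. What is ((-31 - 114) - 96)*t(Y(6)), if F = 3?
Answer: 1702665/784 ≈ 2171.8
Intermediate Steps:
Y(B) = (3 + B)/(B + B**2) (Y(B) = (B + 3)/(B + B*B) = (3 + B)/(B + B**2))
t(V) = -9 - V**2/4 (t(V) = -9 + ((V*(-1))*V)/4 = -9 + ((-V)*V)/4 = -9 + (-V**2)/4 = -9 - V**2/4)
((-31 - 114) - 96)*t(Y(6)) = ((-31 - 114) - 96)*(-9 - (3 + 6)**2/(36*(1 + 6)**2)/4) = (-145 - 96)*(-9 - ((1/6)*9/7)**2/4) = -241*(-9 - ((1/6)*(1/7)*9)**2/4) = -241*(-9 - (3/14)**2/4) = -241*(-9 - 1/4*9/196) = -241*(-9 - 9/784) = -241*(-7065/784) = 1702665/784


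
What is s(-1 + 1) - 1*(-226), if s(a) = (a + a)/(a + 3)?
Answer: 226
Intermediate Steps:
s(a) = 2*a/(3 + a) (s(a) = (2*a)/(3 + a) = 2*a/(3 + a))
s(-1 + 1) - 1*(-226) = 2*(-1 + 1)/(3 + (-1 + 1)) - 1*(-226) = 2*0/(3 + 0) + 226 = 2*0/3 + 226 = 2*0*(⅓) + 226 = 0 + 226 = 226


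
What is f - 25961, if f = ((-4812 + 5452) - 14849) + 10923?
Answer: -29247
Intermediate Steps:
f = -3286 (f = (640 - 14849) + 10923 = -14209 + 10923 = -3286)
f - 25961 = -3286 - 25961 = -29247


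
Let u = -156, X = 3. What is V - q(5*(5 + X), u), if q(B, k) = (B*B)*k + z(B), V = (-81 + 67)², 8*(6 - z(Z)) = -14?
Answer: 999153/4 ≈ 2.4979e+5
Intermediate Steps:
z(Z) = 31/4 (z(Z) = 6 - ⅛*(-14) = 6 + 7/4 = 31/4)
V = 196 (V = (-14)² = 196)
q(B, k) = 31/4 + k*B² (q(B, k) = (B*B)*k + 31/4 = B²*k + 31/4 = k*B² + 31/4 = 31/4 + k*B²)
V - q(5*(5 + X), u) = 196 - (31/4 - 156*25*(5 + 3)²) = 196 - (31/4 - 156*(5*8)²) = 196 - (31/4 - 156*40²) = 196 - (31/4 - 156*1600) = 196 - (31/4 - 249600) = 196 - 1*(-998369/4) = 196 + 998369/4 = 999153/4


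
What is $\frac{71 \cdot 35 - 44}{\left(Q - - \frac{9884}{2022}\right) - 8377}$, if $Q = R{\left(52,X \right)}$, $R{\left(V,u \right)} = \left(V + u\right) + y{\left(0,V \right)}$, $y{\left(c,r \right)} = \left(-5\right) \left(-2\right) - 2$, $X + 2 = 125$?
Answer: $- \frac{2467851}{8279192} \approx -0.29808$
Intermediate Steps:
$X = 123$ ($X = -2 + 125 = 123$)
$y{\left(c,r \right)} = 8$ ($y{\left(c,r \right)} = 10 - 2 = 8$)
$R{\left(V,u \right)} = 8 + V + u$ ($R{\left(V,u \right)} = \left(V + u\right) + 8 = 8 + V + u$)
$Q = 183$ ($Q = 8 + 52 + 123 = 183$)
$\frac{71 \cdot 35 - 44}{\left(Q - - \frac{9884}{2022}\right) - 8377} = \frac{71 \cdot 35 - 44}{\left(183 - - \frac{9884}{2022}\right) - 8377} = \frac{2485 - 44}{\left(183 - \left(-9884\right) \frac{1}{2022}\right) - 8377} = \frac{2441}{\left(183 - - \frac{4942}{1011}\right) - 8377} = \frac{2441}{\left(183 + \frac{4942}{1011}\right) - 8377} = \frac{2441}{\frac{189955}{1011} - 8377} = \frac{2441}{- \frac{8279192}{1011}} = 2441 \left(- \frac{1011}{8279192}\right) = - \frac{2467851}{8279192}$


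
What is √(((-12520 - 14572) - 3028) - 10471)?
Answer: I*√40591 ≈ 201.47*I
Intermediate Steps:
√(((-12520 - 14572) - 3028) - 10471) = √((-27092 - 3028) - 10471) = √(-30120 - 10471) = √(-40591) = I*√40591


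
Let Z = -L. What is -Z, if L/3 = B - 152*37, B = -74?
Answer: -17094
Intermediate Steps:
L = -17094 (L = 3*(-74 - 152*37) = 3*(-74 - 5624) = 3*(-5698) = -17094)
Z = 17094 (Z = -1*(-17094) = 17094)
-Z = -1*17094 = -17094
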